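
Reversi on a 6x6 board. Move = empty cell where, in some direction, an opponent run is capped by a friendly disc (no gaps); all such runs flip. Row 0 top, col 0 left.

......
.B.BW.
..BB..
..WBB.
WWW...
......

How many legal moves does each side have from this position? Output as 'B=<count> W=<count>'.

Answer: B=6 W=3

Derivation:
-- B to move --
(0,3): no bracket -> illegal
(0,4): no bracket -> illegal
(0,5): flips 1 -> legal
(1,5): flips 1 -> legal
(2,1): no bracket -> illegal
(2,4): no bracket -> illegal
(2,5): no bracket -> illegal
(3,0): no bracket -> illegal
(3,1): flips 1 -> legal
(4,3): no bracket -> illegal
(5,0): flips 2 -> legal
(5,1): flips 1 -> legal
(5,2): flips 2 -> legal
(5,3): no bracket -> illegal
B mobility = 6
-- W to move --
(0,0): no bracket -> illegal
(0,1): no bracket -> illegal
(0,2): no bracket -> illegal
(0,3): no bracket -> illegal
(0,4): no bracket -> illegal
(1,0): no bracket -> illegal
(1,2): flips 2 -> legal
(2,0): no bracket -> illegal
(2,1): no bracket -> illegal
(2,4): flips 1 -> legal
(2,5): no bracket -> illegal
(3,1): no bracket -> illegal
(3,5): flips 2 -> legal
(4,3): no bracket -> illegal
(4,4): no bracket -> illegal
(4,5): no bracket -> illegal
W mobility = 3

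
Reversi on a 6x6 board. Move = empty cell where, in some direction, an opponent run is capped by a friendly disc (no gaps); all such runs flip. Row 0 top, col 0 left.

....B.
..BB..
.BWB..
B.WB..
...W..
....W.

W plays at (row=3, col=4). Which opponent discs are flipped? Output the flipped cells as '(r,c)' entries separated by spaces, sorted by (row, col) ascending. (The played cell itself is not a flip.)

Answer: (3,3)

Derivation:
Dir NW: opp run (2,3) (1,2), next='.' -> no flip
Dir N: first cell '.' (not opp) -> no flip
Dir NE: first cell '.' (not opp) -> no flip
Dir W: opp run (3,3) capped by W -> flip
Dir E: first cell '.' (not opp) -> no flip
Dir SW: first cell 'W' (not opp) -> no flip
Dir S: first cell '.' (not opp) -> no flip
Dir SE: first cell '.' (not opp) -> no flip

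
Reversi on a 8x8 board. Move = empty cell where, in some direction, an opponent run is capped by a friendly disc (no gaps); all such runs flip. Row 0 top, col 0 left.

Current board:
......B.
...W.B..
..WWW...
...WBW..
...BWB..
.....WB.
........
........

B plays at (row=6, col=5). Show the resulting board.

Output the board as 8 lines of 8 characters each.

Answer: ......B.
...W.B..
..WWW...
...WBW..
...BWB..
.....BB.
.....B..
........

Derivation:
Place B at (6,5); scan 8 dirs for brackets.
Dir NW: first cell '.' (not opp) -> no flip
Dir N: opp run (5,5) capped by B -> flip
Dir NE: first cell 'B' (not opp) -> no flip
Dir W: first cell '.' (not opp) -> no flip
Dir E: first cell '.' (not opp) -> no flip
Dir SW: first cell '.' (not opp) -> no flip
Dir S: first cell '.' (not opp) -> no flip
Dir SE: first cell '.' (not opp) -> no flip
All flips: (5,5)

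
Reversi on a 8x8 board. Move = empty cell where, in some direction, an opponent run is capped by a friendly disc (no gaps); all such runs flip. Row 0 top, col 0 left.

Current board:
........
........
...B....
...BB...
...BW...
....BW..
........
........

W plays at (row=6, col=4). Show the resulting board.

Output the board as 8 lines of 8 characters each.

Answer: ........
........
...B....
...BB...
...BW...
....WW..
....W...
........

Derivation:
Place W at (6,4); scan 8 dirs for brackets.
Dir NW: first cell '.' (not opp) -> no flip
Dir N: opp run (5,4) capped by W -> flip
Dir NE: first cell 'W' (not opp) -> no flip
Dir W: first cell '.' (not opp) -> no flip
Dir E: first cell '.' (not opp) -> no flip
Dir SW: first cell '.' (not opp) -> no flip
Dir S: first cell '.' (not opp) -> no flip
Dir SE: first cell '.' (not opp) -> no flip
All flips: (5,4)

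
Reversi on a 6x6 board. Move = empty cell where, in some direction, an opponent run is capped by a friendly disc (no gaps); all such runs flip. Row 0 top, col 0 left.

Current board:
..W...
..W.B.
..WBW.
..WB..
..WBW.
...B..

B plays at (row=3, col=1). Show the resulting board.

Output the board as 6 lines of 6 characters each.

Place B at (3,1); scan 8 dirs for brackets.
Dir NW: first cell '.' (not opp) -> no flip
Dir N: first cell '.' (not opp) -> no flip
Dir NE: opp run (2,2), next='.' -> no flip
Dir W: first cell '.' (not opp) -> no flip
Dir E: opp run (3,2) capped by B -> flip
Dir SW: first cell '.' (not opp) -> no flip
Dir S: first cell '.' (not opp) -> no flip
Dir SE: opp run (4,2) capped by B -> flip
All flips: (3,2) (4,2)

Answer: ..W...
..W.B.
..WBW.
.BBB..
..BBW.
...B..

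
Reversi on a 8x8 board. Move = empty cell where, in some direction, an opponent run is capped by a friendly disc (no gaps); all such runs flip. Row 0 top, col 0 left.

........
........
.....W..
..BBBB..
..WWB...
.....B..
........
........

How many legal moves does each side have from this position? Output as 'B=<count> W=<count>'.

Answer: B=7 W=5

Derivation:
-- B to move --
(1,4): no bracket -> illegal
(1,5): flips 1 -> legal
(1,6): flips 1 -> legal
(2,4): no bracket -> illegal
(2,6): no bracket -> illegal
(3,1): no bracket -> illegal
(3,6): no bracket -> illegal
(4,1): flips 2 -> legal
(5,1): flips 1 -> legal
(5,2): flips 2 -> legal
(5,3): flips 1 -> legal
(5,4): flips 1 -> legal
B mobility = 7
-- W to move --
(2,1): flips 1 -> legal
(2,2): flips 1 -> legal
(2,3): flips 1 -> legal
(2,4): flips 1 -> legal
(2,6): no bracket -> illegal
(3,1): no bracket -> illegal
(3,6): no bracket -> illegal
(4,1): no bracket -> illegal
(4,5): flips 2 -> legal
(4,6): no bracket -> illegal
(5,3): no bracket -> illegal
(5,4): no bracket -> illegal
(5,6): no bracket -> illegal
(6,4): no bracket -> illegal
(6,5): no bracket -> illegal
(6,6): no bracket -> illegal
W mobility = 5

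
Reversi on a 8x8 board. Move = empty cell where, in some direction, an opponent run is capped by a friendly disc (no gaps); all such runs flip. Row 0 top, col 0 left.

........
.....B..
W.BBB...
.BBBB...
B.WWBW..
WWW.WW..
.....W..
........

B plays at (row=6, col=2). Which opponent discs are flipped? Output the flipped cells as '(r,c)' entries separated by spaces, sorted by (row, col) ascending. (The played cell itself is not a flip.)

Dir NW: opp run (5,1) capped by B -> flip
Dir N: opp run (5,2) (4,2) capped by B -> flip
Dir NE: first cell '.' (not opp) -> no flip
Dir W: first cell '.' (not opp) -> no flip
Dir E: first cell '.' (not opp) -> no flip
Dir SW: first cell '.' (not opp) -> no flip
Dir S: first cell '.' (not opp) -> no flip
Dir SE: first cell '.' (not opp) -> no flip

Answer: (4,2) (5,1) (5,2)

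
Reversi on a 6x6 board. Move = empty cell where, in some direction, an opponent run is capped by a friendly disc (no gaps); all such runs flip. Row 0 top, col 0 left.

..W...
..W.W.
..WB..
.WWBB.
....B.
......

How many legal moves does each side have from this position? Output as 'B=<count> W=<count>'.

-- B to move --
(0,1): flips 1 -> legal
(0,3): no bracket -> illegal
(0,4): no bracket -> illegal
(0,5): flips 1 -> legal
(1,1): flips 1 -> legal
(1,3): no bracket -> illegal
(1,5): no bracket -> illegal
(2,0): no bracket -> illegal
(2,1): flips 1 -> legal
(2,4): no bracket -> illegal
(2,5): no bracket -> illegal
(3,0): flips 2 -> legal
(4,0): no bracket -> illegal
(4,1): flips 1 -> legal
(4,2): no bracket -> illegal
(4,3): no bracket -> illegal
B mobility = 6
-- W to move --
(1,3): no bracket -> illegal
(2,4): flips 1 -> legal
(2,5): no bracket -> illegal
(3,5): flips 2 -> legal
(4,2): no bracket -> illegal
(4,3): no bracket -> illegal
(4,5): flips 2 -> legal
(5,3): no bracket -> illegal
(5,4): no bracket -> illegal
(5,5): flips 2 -> legal
W mobility = 4

Answer: B=6 W=4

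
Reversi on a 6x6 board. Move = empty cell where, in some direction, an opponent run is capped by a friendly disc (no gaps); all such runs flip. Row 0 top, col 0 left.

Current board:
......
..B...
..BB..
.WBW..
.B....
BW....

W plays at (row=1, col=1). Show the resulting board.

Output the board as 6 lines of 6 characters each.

Answer: ......
.WB...
..WB..
.WBW..
.B....
BW....

Derivation:
Place W at (1,1); scan 8 dirs for brackets.
Dir NW: first cell '.' (not opp) -> no flip
Dir N: first cell '.' (not opp) -> no flip
Dir NE: first cell '.' (not opp) -> no flip
Dir W: first cell '.' (not opp) -> no flip
Dir E: opp run (1,2), next='.' -> no flip
Dir SW: first cell '.' (not opp) -> no flip
Dir S: first cell '.' (not opp) -> no flip
Dir SE: opp run (2,2) capped by W -> flip
All flips: (2,2)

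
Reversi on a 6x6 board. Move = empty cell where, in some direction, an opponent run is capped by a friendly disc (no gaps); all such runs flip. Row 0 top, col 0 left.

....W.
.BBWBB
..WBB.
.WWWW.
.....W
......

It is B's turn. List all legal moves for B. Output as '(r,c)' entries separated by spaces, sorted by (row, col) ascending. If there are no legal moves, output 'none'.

Answer: (0,2) (0,3) (2,1) (4,1) (4,2) (4,3) (4,4)

Derivation:
(0,2): flips 1 -> legal
(0,3): flips 1 -> legal
(0,5): no bracket -> illegal
(2,0): no bracket -> illegal
(2,1): flips 1 -> legal
(2,5): no bracket -> illegal
(3,0): no bracket -> illegal
(3,5): no bracket -> illegal
(4,0): no bracket -> illegal
(4,1): flips 1 -> legal
(4,2): flips 3 -> legal
(4,3): flips 1 -> legal
(4,4): flips 3 -> legal
(5,4): no bracket -> illegal
(5,5): no bracket -> illegal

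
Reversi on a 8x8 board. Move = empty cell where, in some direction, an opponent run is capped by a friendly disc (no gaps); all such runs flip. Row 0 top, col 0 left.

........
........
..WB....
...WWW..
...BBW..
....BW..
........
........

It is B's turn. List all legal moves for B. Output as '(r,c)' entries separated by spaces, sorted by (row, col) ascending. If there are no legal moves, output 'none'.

Answer: (1,1) (2,1) (2,4) (2,5) (2,6) (3,6) (4,6) (5,6) (6,6)

Derivation:
(1,1): flips 2 -> legal
(1,2): no bracket -> illegal
(1,3): no bracket -> illegal
(2,1): flips 1 -> legal
(2,4): flips 1 -> legal
(2,5): flips 1 -> legal
(2,6): flips 1 -> legal
(3,1): no bracket -> illegal
(3,2): no bracket -> illegal
(3,6): flips 1 -> legal
(4,2): no bracket -> illegal
(4,6): flips 1 -> legal
(5,6): flips 3 -> legal
(6,4): no bracket -> illegal
(6,5): no bracket -> illegal
(6,6): flips 1 -> legal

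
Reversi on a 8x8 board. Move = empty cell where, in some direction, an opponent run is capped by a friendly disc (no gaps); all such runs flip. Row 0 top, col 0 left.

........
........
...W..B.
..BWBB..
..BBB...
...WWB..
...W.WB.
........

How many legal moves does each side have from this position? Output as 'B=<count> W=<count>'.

Answer: B=11 W=11

Derivation:
-- B to move --
(1,2): flips 1 -> legal
(1,3): flips 2 -> legal
(1,4): flips 1 -> legal
(2,2): flips 1 -> legal
(2,4): flips 1 -> legal
(4,5): no bracket -> illegal
(5,2): flips 2 -> legal
(5,6): no bracket -> illegal
(6,2): flips 1 -> legal
(6,4): flips 3 -> legal
(7,2): no bracket -> illegal
(7,3): flips 2 -> legal
(7,4): no bracket -> illegal
(7,5): flips 1 -> legal
(7,6): flips 2 -> legal
B mobility = 11
-- W to move --
(1,5): no bracket -> illegal
(1,6): no bracket -> illegal
(1,7): flips 3 -> legal
(2,1): flips 2 -> legal
(2,2): no bracket -> illegal
(2,4): flips 2 -> legal
(2,5): no bracket -> illegal
(2,7): no bracket -> illegal
(3,1): flips 2 -> legal
(3,6): flips 2 -> legal
(3,7): no bracket -> illegal
(4,1): flips 1 -> legal
(4,5): flips 2 -> legal
(4,6): no bracket -> illegal
(5,1): flips 1 -> legal
(5,2): no bracket -> illegal
(5,6): flips 1 -> legal
(5,7): no bracket -> illegal
(6,4): no bracket -> illegal
(6,7): flips 1 -> legal
(7,5): no bracket -> illegal
(7,6): no bracket -> illegal
(7,7): flips 3 -> legal
W mobility = 11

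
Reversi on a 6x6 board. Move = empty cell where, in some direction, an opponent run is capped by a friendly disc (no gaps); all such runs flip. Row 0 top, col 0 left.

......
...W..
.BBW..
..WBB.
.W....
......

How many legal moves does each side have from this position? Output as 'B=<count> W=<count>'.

-- B to move --
(0,2): no bracket -> illegal
(0,3): flips 2 -> legal
(0,4): flips 1 -> legal
(1,2): flips 1 -> legal
(1,4): no bracket -> illegal
(2,4): flips 1 -> legal
(3,0): no bracket -> illegal
(3,1): flips 1 -> legal
(4,0): no bracket -> illegal
(4,2): flips 1 -> legal
(4,3): flips 1 -> legal
(5,0): no bracket -> illegal
(5,1): no bracket -> illegal
(5,2): no bracket -> illegal
B mobility = 7
-- W to move --
(1,0): flips 1 -> legal
(1,1): no bracket -> illegal
(1,2): flips 1 -> legal
(2,0): flips 2 -> legal
(2,4): no bracket -> illegal
(2,5): no bracket -> illegal
(3,0): no bracket -> illegal
(3,1): flips 1 -> legal
(3,5): flips 2 -> legal
(4,2): no bracket -> illegal
(4,3): flips 1 -> legal
(4,4): no bracket -> illegal
(4,5): flips 1 -> legal
W mobility = 7

Answer: B=7 W=7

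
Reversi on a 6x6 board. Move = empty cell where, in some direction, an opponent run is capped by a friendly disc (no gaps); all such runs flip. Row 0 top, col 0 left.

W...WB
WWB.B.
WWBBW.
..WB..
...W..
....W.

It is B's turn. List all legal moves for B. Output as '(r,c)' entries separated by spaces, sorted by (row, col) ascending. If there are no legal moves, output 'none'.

(0,1): no bracket -> illegal
(0,2): no bracket -> illegal
(0,3): flips 1 -> legal
(1,3): no bracket -> illegal
(1,5): flips 1 -> legal
(2,5): flips 1 -> legal
(3,0): flips 1 -> legal
(3,1): flips 1 -> legal
(3,4): flips 1 -> legal
(3,5): no bracket -> illegal
(4,1): flips 1 -> legal
(4,2): flips 1 -> legal
(4,4): no bracket -> illegal
(4,5): no bracket -> illegal
(5,2): no bracket -> illegal
(5,3): flips 1 -> legal
(5,5): no bracket -> illegal

Answer: (0,3) (1,5) (2,5) (3,0) (3,1) (3,4) (4,1) (4,2) (5,3)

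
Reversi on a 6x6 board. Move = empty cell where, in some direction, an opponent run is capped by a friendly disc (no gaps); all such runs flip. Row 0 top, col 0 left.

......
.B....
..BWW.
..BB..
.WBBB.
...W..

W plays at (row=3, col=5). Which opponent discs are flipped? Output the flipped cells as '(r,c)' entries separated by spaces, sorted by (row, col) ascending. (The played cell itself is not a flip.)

Answer: (4,4)

Derivation:
Dir NW: first cell 'W' (not opp) -> no flip
Dir N: first cell '.' (not opp) -> no flip
Dir NE: edge -> no flip
Dir W: first cell '.' (not opp) -> no flip
Dir E: edge -> no flip
Dir SW: opp run (4,4) capped by W -> flip
Dir S: first cell '.' (not opp) -> no flip
Dir SE: edge -> no flip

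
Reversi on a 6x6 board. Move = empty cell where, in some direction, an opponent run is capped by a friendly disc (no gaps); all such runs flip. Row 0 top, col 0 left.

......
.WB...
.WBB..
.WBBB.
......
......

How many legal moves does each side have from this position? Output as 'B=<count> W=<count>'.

-- B to move --
(0,0): flips 1 -> legal
(0,1): no bracket -> illegal
(0,2): no bracket -> illegal
(1,0): flips 2 -> legal
(2,0): flips 1 -> legal
(3,0): flips 2 -> legal
(4,0): flips 1 -> legal
(4,1): no bracket -> illegal
(4,2): no bracket -> illegal
B mobility = 5
-- W to move --
(0,1): no bracket -> illegal
(0,2): no bracket -> illegal
(0,3): flips 1 -> legal
(1,3): flips 2 -> legal
(1,4): no bracket -> illegal
(2,4): flips 2 -> legal
(2,5): no bracket -> illegal
(3,5): flips 3 -> legal
(4,1): no bracket -> illegal
(4,2): no bracket -> illegal
(4,3): flips 1 -> legal
(4,4): flips 2 -> legal
(4,5): no bracket -> illegal
W mobility = 6

Answer: B=5 W=6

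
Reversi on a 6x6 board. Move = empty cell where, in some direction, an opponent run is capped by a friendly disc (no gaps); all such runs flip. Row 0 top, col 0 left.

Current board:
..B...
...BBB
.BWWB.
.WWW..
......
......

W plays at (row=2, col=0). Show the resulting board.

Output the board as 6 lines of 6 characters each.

Place W at (2,0); scan 8 dirs for brackets.
Dir NW: edge -> no flip
Dir N: first cell '.' (not opp) -> no flip
Dir NE: first cell '.' (not opp) -> no flip
Dir W: edge -> no flip
Dir E: opp run (2,1) capped by W -> flip
Dir SW: edge -> no flip
Dir S: first cell '.' (not opp) -> no flip
Dir SE: first cell 'W' (not opp) -> no flip
All flips: (2,1)

Answer: ..B...
...BBB
WWWWB.
.WWW..
......
......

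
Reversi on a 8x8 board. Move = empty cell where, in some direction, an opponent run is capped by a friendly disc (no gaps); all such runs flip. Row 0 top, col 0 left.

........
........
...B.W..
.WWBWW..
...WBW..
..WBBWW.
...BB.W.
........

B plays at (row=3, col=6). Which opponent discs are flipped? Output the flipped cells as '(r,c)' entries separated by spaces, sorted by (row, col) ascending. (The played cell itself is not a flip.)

Answer: (3,4) (3,5) (4,5)

Derivation:
Dir NW: opp run (2,5), next='.' -> no flip
Dir N: first cell '.' (not opp) -> no flip
Dir NE: first cell '.' (not opp) -> no flip
Dir W: opp run (3,5) (3,4) capped by B -> flip
Dir E: first cell '.' (not opp) -> no flip
Dir SW: opp run (4,5) capped by B -> flip
Dir S: first cell '.' (not opp) -> no flip
Dir SE: first cell '.' (not opp) -> no flip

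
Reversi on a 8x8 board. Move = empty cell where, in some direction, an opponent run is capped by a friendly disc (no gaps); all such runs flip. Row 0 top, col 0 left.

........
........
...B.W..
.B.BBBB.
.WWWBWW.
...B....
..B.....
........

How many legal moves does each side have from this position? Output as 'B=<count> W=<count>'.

Answer: B=11 W=10

Derivation:
-- B to move --
(1,4): flips 1 -> legal
(1,5): flips 1 -> legal
(1,6): flips 1 -> legal
(2,4): no bracket -> illegal
(2,6): no bracket -> illegal
(3,0): no bracket -> illegal
(3,2): no bracket -> illegal
(3,7): no bracket -> illegal
(4,0): flips 3 -> legal
(4,7): flips 2 -> legal
(5,0): no bracket -> illegal
(5,1): flips 2 -> legal
(5,2): flips 1 -> legal
(5,4): flips 1 -> legal
(5,5): flips 1 -> legal
(5,6): flips 2 -> legal
(5,7): flips 1 -> legal
B mobility = 11
-- W to move --
(1,2): flips 2 -> legal
(1,3): flips 2 -> legal
(1,4): no bracket -> illegal
(2,0): flips 1 -> legal
(2,1): flips 1 -> legal
(2,2): no bracket -> illegal
(2,4): flips 2 -> legal
(2,6): flips 1 -> legal
(2,7): flips 1 -> legal
(3,0): no bracket -> illegal
(3,2): no bracket -> illegal
(3,7): no bracket -> illegal
(4,0): no bracket -> illegal
(4,7): flips 1 -> legal
(5,1): no bracket -> illegal
(5,2): no bracket -> illegal
(5,4): no bracket -> illegal
(5,5): no bracket -> illegal
(6,1): no bracket -> illegal
(6,3): flips 1 -> legal
(6,4): flips 1 -> legal
(7,1): no bracket -> illegal
(7,2): no bracket -> illegal
(7,3): no bracket -> illegal
W mobility = 10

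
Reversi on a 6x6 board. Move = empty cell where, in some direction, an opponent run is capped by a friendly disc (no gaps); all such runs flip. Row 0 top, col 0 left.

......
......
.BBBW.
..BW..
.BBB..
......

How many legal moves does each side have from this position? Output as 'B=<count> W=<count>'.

Answer: B=4 W=6

Derivation:
-- B to move --
(1,3): no bracket -> illegal
(1,4): no bracket -> illegal
(1,5): flips 2 -> legal
(2,5): flips 1 -> legal
(3,4): flips 1 -> legal
(3,5): no bracket -> illegal
(4,4): flips 1 -> legal
B mobility = 4
-- W to move --
(1,0): no bracket -> illegal
(1,1): flips 1 -> legal
(1,2): no bracket -> illegal
(1,3): flips 1 -> legal
(1,4): no bracket -> illegal
(2,0): flips 3 -> legal
(3,0): no bracket -> illegal
(3,1): flips 1 -> legal
(3,4): no bracket -> illegal
(4,0): no bracket -> illegal
(4,4): no bracket -> illegal
(5,0): no bracket -> illegal
(5,1): flips 1 -> legal
(5,2): no bracket -> illegal
(5,3): flips 1 -> legal
(5,4): no bracket -> illegal
W mobility = 6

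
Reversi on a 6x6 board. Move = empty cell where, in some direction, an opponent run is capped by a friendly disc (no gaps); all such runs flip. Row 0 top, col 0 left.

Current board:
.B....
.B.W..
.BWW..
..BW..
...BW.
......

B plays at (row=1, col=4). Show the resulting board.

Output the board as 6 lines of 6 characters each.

Answer: .B....
.B.WB.
.BWB..
..BW..
...BW.
......

Derivation:
Place B at (1,4); scan 8 dirs for brackets.
Dir NW: first cell '.' (not opp) -> no flip
Dir N: first cell '.' (not opp) -> no flip
Dir NE: first cell '.' (not opp) -> no flip
Dir W: opp run (1,3), next='.' -> no flip
Dir E: first cell '.' (not opp) -> no flip
Dir SW: opp run (2,3) capped by B -> flip
Dir S: first cell '.' (not opp) -> no flip
Dir SE: first cell '.' (not opp) -> no flip
All flips: (2,3)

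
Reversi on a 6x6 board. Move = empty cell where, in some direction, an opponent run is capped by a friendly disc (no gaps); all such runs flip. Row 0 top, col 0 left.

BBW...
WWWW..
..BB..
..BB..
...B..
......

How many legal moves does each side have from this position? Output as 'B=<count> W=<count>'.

Answer: B=4 W=5

Derivation:
-- B to move --
(0,3): flips 2 -> legal
(0,4): flips 1 -> legal
(1,4): no bracket -> illegal
(2,0): flips 1 -> legal
(2,1): flips 1 -> legal
(2,4): no bracket -> illegal
B mobility = 4
-- W to move --
(1,4): no bracket -> illegal
(2,1): no bracket -> illegal
(2,4): no bracket -> illegal
(3,1): flips 1 -> legal
(3,4): flips 1 -> legal
(4,1): no bracket -> illegal
(4,2): flips 2 -> legal
(4,4): flips 2 -> legal
(5,2): no bracket -> illegal
(5,3): flips 3 -> legal
(5,4): no bracket -> illegal
W mobility = 5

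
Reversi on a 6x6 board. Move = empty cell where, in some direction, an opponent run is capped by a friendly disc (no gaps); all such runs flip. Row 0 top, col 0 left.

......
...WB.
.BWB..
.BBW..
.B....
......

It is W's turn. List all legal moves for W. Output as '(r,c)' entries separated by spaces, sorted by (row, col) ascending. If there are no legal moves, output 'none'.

(0,3): no bracket -> illegal
(0,4): no bracket -> illegal
(0,5): no bracket -> illegal
(1,0): no bracket -> illegal
(1,1): no bracket -> illegal
(1,2): no bracket -> illegal
(1,5): flips 1 -> legal
(2,0): flips 1 -> legal
(2,4): flips 1 -> legal
(2,5): no bracket -> illegal
(3,0): flips 2 -> legal
(3,4): no bracket -> illegal
(4,0): flips 1 -> legal
(4,2): flips 1 -> legal
(4,3): no bracket -> illegal
(5,0): no bracket -> illegal
(5,1): no bracket -> illegal
(5,2): no bracket -> illegal

Answer: (1,5) (2,0) (2,4) (3,0) (4,0) (4,2)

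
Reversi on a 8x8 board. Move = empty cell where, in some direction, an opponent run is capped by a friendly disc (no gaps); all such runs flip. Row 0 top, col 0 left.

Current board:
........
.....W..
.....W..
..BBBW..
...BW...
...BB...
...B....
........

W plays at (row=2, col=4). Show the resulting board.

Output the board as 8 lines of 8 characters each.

Answer: ........
.....W..
....WW..
..BBWW..
...BW...
...BB...
...B....
........

Derivation:
Place W at (2,4); scan 8 dirs for brackets.
Dir NW: first cell '.' (not opp) -> no flip
Dir N: first cell '.' (not opp) -> no flip
Dir NE: first cell 'W' (not opp) -> no flip
Dir W: first cell '.' (not opp) -> no flip
Dir E: first cell 'W' (not opp) -> no flip
Dir SW: opp run (3,3), next='.' -> no flip
Dir S: opp run (3,4) capped by W -> flip
Dir SE: first cell 'W' (not opp) -> no flip
All flips: (3,4)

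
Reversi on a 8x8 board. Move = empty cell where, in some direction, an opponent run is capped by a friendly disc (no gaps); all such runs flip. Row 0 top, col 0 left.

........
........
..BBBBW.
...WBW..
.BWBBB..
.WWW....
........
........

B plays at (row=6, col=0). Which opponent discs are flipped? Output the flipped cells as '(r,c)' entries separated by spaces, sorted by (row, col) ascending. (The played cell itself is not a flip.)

Dir NW: edge -> no flip
Dir N: first cell '.' (not opp) -> no flip
Dir NE: opp run (5,1) (4,2) (3,3) capped by B -> flip
Dir W: edge -> no flip
Dir E: first cell '.' (not opp) -> no flip
Dir SW: edge -> no flip
Dir S: first cell '.' (not opp) -> no flip
Dir SE: first cell '.' (not opp) -> no flip

Answer: (3,3) (4,2) (5,1)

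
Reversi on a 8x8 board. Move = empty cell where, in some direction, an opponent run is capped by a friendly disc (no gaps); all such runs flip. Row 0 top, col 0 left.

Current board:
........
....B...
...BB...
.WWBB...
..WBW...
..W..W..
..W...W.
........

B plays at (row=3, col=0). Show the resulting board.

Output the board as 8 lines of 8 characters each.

Answer: ........
....B...
...BB...
BBBBB...
..WBW...
..W..W..
..W...W.
........

Derivation:
Place B at (3,0); scan 8 dirs for brackets.
Dir NW: edge -> no flip
Dir N: first cell '.' (not opp) -> no flip
Dir NE: first cell '.' (not opp) -> no flip
Dir W: edge -> no flip
Dir E: opp run (3,1) (3,2) capped by B -> flip
Dir SW: edge -> no flip
Dir S: first cell '.' (not opp) -> no flip
Dir SE: first cell '.' (not opp) -> no flip
All flips: (3,1) (3,2)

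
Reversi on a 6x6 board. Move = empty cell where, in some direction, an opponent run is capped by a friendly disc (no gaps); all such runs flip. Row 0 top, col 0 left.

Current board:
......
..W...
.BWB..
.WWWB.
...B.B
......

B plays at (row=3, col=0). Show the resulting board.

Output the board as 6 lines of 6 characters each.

Place B at (3,0); scan 8 dirs for brackets.
Dir NW: edge -> no flip
Dir N: first cell '.' (not opp) -> no flip
Dir NE: first cell 'B' (not opp) -> no flip
Dir W: edge -> no flip
Dir E: opp run (3,1) (3,2) (3,3) capped by B -> flip
Dir SW: edge -> no flip
Dir S: first cell '.' (not opp) -> no flip
Dir SE: first cell '.' (not opp) -> no flip
All flips: (3,1) (3,2) (3,3)

Answer: ......
..W...
.BWB..
BBBBB.
...B.B
......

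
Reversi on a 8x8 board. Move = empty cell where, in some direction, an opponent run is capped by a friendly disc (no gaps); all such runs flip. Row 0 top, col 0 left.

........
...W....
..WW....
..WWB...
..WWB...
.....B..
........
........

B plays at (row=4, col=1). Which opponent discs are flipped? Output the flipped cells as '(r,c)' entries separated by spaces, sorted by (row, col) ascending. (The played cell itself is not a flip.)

Dir NW: first cell '.' (not opp) -> no flip
Dir N: first cell '.' (not opp) -> no flip
Dir NE: opp run (3,2) (2,3), next='.' -> no flip
Dir W: first cell '.' (not opp) -> no flip
Dir E: opp run (4,2) (4,3) capped by B -> flip
Dir SW: first cell '.' (not opp) -> no flip
Dir S: first cell '.' (not opp) -> no flip
Dir SE: first cell '.' (not opp) -> no flip

Answer: (4,2) (4,3)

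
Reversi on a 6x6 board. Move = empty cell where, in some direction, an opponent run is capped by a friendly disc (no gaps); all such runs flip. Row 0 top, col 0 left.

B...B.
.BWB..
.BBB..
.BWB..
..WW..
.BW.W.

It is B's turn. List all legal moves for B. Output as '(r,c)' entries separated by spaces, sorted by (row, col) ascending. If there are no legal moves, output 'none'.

(0,1): flips 1 -> legal
(0,2): flips 1 -> legal
(0,3): flips 1 -> legal
(3,4): no bracket -> illegal
(4,1): flips 1 -> legal
(4,4): no bracket -> illegal
(4,5): no bracket -> illegal
(5,3): flips 3 -> legal
(5,5): no bracket -> illegal

Answer: (0,1) (0,2) (0,3) (4,1) (5,3)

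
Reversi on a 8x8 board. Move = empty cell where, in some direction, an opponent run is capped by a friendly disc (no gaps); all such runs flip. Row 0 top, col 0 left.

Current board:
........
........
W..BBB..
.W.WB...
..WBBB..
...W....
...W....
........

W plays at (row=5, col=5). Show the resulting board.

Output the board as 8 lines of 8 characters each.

Answer: ........
........
W..BBB..
.W.WB...
..WBWB..
...W.W..
...W....
........

Derivation:
Place W at (5,5); scan 8 dirs for brackets.
Dir NW: opp run (4,4) capped by W -> flip
Dir N: opp run (4,5), next='.' -> no flip
Dir NE: first cell '.' (not opp) -> no flip
Dir W: first cell '.' (not opp) -> no flip
Dir E: first cell '.' (not opp) -> no flip
Dir SW: first cell '.' (not opp) -> no flip
Dir S: first cell '.' (not opp) -> no flip
Dir SE: first cell '.' (not opp) -> no flip
All flips: (4,4)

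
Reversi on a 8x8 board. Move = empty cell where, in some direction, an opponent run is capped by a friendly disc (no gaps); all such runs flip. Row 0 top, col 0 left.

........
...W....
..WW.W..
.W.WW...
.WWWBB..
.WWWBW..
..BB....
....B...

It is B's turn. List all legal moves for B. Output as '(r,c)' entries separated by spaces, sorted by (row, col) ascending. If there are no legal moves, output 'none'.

(0,2): no bracket -> illegal
(0,3): flips 5 -> legal
(0,4): no bracket -> illegal
(1,1): flips 2 -> legal
(1,2): flips 2 -> legal
(1,4): no bracket -> illegal
(1,5): no bracket -> illegal
(1,6): no bracket -> illegal
(2,0): no bracket -> illegal
(2,1): no bracket -> illegal
(2,4): flips 1 -> legal
(2,6): no bracket -> illegal
(3,0): flips 2 -> legal
(3,2): flips 3 -> legal
(3,5): no bracket -> illegal
(3,6): no bracket -> illegal
(4,0): flips 4 -> legal
(4,6): no bracket -> illegal
(5,0): flips 3 -> legal
(5,6): flips 1 -> legal
(6,0): no bracket -> illegal
(6,1): no bracket -> illegal
(6,4): no bracket -> illegal
(6,5): flips 1 -> legal
(6,6): flips 1 -> legal

Answer: (0,3) (1,1) (1,2) (2,4) (3,0) (3,2) (4,0) (5,0) (5,6) (6,5) (6,6)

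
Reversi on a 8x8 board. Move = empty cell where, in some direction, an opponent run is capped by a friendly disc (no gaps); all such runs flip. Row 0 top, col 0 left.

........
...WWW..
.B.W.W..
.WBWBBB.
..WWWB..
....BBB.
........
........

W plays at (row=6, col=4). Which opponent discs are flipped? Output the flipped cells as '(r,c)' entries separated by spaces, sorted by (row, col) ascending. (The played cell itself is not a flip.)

Dir NW: first cell '.' (not opp) -> no flip
Dir N: opp run (5,4) capped by W -> flip
Dir NE: opp run (5,5), next='.' -> no flip
Dir W: first cell '.' (not opp) -> no flip
Dir E: first cell '.' (not opp) -> no flip
Dir SW: first cell '.' (not opp) -> no flip
Dir S: first cell '.' (not opp) -> no flip
Dir SE: first cell '.' (not opp) -> no flip

Answer: (5,4)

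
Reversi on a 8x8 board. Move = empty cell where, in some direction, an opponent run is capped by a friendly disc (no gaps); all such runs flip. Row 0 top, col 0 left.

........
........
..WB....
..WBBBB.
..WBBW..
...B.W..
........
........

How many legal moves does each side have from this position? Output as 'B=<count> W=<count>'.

-- B to move --
(1,1): flips 1 -> legal
(1,2): no bracket -> illegal
(1,3): no bracket -> illegal
(2,1): flips 2 -> legal
(3,1): flips 2 -> legal
(4,1): flips 2 -> legal
(4,6): flips 1 -> legal
(5,1): flips 1 -> legal
(5,2): no bracket -> illegal
(5,4): flips 1 -> legal
(5,6): flips 1 -> legal
(6,4): no bracket -> illegal
(6,5): flips 2 -> legal
(6,6): flips 1 -> legal
B mobility = 10
-- W to move --
(1,2): flips 2 -> legal
(1,3): no bracket -> illegal
(1,4): flips 1 -> legal
(2,4): flips 2 -> legal
(2,5): flips 1 -> legal
(2,6): no bracket -> illegal
(2,7): flips 1 -> legal
(3,7): flips 4 -> legal
(4,6): no bracket -> illegal
(4,7): no bracket -> illegal
(5,2): no bracket -> illegal
(5,4): flips 1 -> legal
(6,2): no bracket -> illegal
(6,3): no bracket -> illegal
(6,4): flips 1 -> legal
W mobility = 8

Answer: B=10 W=8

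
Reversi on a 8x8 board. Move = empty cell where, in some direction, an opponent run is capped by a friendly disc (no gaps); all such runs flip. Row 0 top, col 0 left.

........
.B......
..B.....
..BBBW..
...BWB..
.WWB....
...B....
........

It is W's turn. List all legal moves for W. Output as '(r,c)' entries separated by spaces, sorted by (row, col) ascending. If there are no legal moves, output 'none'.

(0,0): flips 3 -> legal
(0,1): no bracket -> illegal
(0,2): no bracket -> illegal
(1,0): no bracket -> illegal
(1,2): no bracket -> illegal
(1,3): no bracket -> illegal
(2,0): no bracket -> illegal
(2,1): no bracket -> illegal
(2,3): no bracket -> illegal
(2,4): flips 1 -> legal
(2,5): flips 2 -> legal
(3,1): flips 3 -> legal
(3,6): no bracket -> illegal
(4,1): no bracket -> illegal
(4,2): flips 1 -> legal
(4,6): flips 1 -> legal
(5,4): flips 1 -> legal
(5,5): flips 1 -> legal
(5,6): no bracket -> illegal
(6,2): flips 1 -> legal
(6,4): no bracket -> illegal
(7,2): no bracket -> illegal
(7,3): no bracket -> illegal
(7,4): flips 1 -> legal

Answer: (0,0) (2,4) (2,5) (3,1) (4,2) (4,6) (5,4) (5,5) (6,2) (7,4)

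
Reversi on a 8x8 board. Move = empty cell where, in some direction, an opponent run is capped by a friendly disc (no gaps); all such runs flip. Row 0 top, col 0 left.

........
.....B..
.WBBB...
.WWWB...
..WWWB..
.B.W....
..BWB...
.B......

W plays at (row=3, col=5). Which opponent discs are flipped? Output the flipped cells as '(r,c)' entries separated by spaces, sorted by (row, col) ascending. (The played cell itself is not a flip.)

Dir NW: opp run (2,4), next='.' -> no flip
Dir N: first cell '.' (not opp) -> no flip
Dir NE: first cell '.' (not opp) -> no flip
Dir W: opp run (3,4) capped by W -> flip
Dir E: first cell '.' (not opp) -> no flip
Dir SW: first cell 'W' (not opp) -> no flip
Dir S: opp run (4,5), next='.' -> no flip
Dir SE: first cell '.' (not opp) -> no flip

Answer: (3,4)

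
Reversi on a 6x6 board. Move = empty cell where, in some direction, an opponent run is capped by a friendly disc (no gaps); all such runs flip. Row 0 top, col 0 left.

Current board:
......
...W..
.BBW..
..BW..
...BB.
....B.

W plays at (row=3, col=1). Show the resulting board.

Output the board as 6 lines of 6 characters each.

Place W at (3,1); scan 8 dirs for brackets.
Dir NW: first cell '.' (not opp) -> no flip
Dir N: opp run (2,1), next='.' -> no flip
Dir NE: opp run (2,2) capped by W -> flip
Dir W: first cell '.' (not opp) -> no flip
Dir E: opp run (3,2) capped by W -> flip
Dir SW: first cell '.' (not opp) -> no flip
Dir S: first cell '.' (not opp) -> no flip
Dir SE: first cell '.' (not opp) -> no flip
All flips: (2,2) (3,2)

Answer: ......
...W..
.BWW..
.WWW..
...BB.
....B.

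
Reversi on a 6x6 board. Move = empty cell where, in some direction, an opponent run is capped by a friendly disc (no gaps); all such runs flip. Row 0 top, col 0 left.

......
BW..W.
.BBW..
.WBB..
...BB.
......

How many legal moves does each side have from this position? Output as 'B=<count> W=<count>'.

-- B to move --
(0,0): flips 1 -> legal
(0,1): flips 1 -> legal
(0,2): no bracket -> illegal
(0,3): no bracket -> illegal
(0,4): no bracket -> illegal
(0,5): flips 2 -> legal
(1,2): flips 1 -> legal
(1,3): flips 1 -> legal
(1,5): no bracket -> illegal
(2,0): no bracket -> illegal
(2,4): flips 1 -> legal
(2,5): no bracket -> illegal
(3,0): flips 1 -> legal
(3,4): no bracket -> illegal
(4,0): flips 1 -> legal
(4,1): flips 1 -> legal
(4,2): no bracket -> illegal
B mobility = 9
-- W to move --
(0,0): no bracket -> illegal
(0,1): no bracket -> illegal
(1,2): no bracket -> illegal
(1,3): flips 1 -> legal
(2,0): flips 2 -> legal
(2,4): no bracket -> illegal
(3,0): no bracket -> illegal
(3,4): flips 2 -> legal
(3,5): no bracket -> illegal
(4,1): flips 1 -> legal
(4,2): no bracket -> illegal
(4,5): no bracket -> illegal
(5,2): no bracket -> illegal
(5,3): flips 2 -> legal
(5,4): no bracket -> illegal
(5,5): flips 3 -> legal
W mobility = 6

Answer: B=9 W=6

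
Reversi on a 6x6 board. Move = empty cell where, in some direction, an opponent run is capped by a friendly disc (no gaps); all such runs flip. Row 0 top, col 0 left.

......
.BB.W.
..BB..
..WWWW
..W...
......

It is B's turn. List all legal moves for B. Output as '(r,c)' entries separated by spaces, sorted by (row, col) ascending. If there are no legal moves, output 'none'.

(0,3): no bracket -> illegal
(0,4): no bracket -> illegal
(0,5): flips 1 -> legal
(1,3): no bracket -> illegal
(1,5): no bracket -> illegal
(2,1): no bracket -> illegal
(2,4): no bracket -> illegal
(2,5): no bracket -> illegal
(3,1): no bracket -> illegal
(4,1): flips 1 -> legal
(4,3): flips 1 -> legal
(4,4): flips 1 -> legal
(4,5): flips 1 -> legal
(5,1): no bracket -> illegal
(5,2): flips 2 -> legal
(5,3): no bracket -> illegal

Answer: (0,5) (4,1) (4,3) (4,4) (4,5) (5,2)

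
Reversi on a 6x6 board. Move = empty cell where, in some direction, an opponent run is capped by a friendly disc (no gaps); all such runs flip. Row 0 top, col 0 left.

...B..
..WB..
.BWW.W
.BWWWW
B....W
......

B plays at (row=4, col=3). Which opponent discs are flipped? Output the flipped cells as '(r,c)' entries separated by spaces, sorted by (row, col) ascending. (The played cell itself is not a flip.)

Answer: (2,3) (3,2) (3,3)

Derivation:
Dir NW: opp run (3,2) capped by B -> flip
Dir N: opp run (3,3) (2,3) capped by B -> flip
Dir NE: opp run (3,4) (2,5), next=edge -> no flip
Dir W: first cell '.' (not opp) -> no flip
Dir E: first cell '.' (not opp) -> no flip
Dir SW: first cell '.' (not opp) -> no flip
Dir S: first cell '.' (not opp) -> no flip
Dir SE: first cell '.' (not opp) -> no flip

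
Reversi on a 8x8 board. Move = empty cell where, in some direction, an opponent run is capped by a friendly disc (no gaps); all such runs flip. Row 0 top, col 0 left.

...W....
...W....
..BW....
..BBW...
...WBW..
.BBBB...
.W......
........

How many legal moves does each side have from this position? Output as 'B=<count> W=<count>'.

-- B to move --
(0,2): no bracket -> illegal
(0,4): flips 1 -> legal
(1,2): no bracket -> illegal
(1,4): flips 1 -> legal
(2,4): flips 2 -> legal
(2,5): flips 2 -> legal
(3,5): flips 1 -> legal
(3,6): flips 1 -> legal
(4,2): flips 1 -> legal
(4,6): flips 1 -> legal
(5,0): no bracket -> illegal
(5,5): no bracket -> illegal
(5,6): no bracket -> illegal
(6,0): no bracket -> illegal
(6,2): no bracket -> illegal
(7,0): flips 1 -> legal
(7,1): flips 1 -> legal
(7,2): no bracket -> illegal
B mobility = 10
-- W to move --
(1,1): no bracket -> illegal
(1,2): no bracket -> illegal
(2,1): flips 2 -> legal
(2,4): no bracket -> illegal
(3,1): flips 3 -> legal
(3,5): no bracket -> illegal
(4,0): no bracket -> illegal
(4,1): flips 2 -> legal
(4,2): no bracket -> illegal
(5,0): no bracket -> illegal
(5,5): no bracket -> illegal
(6,0): no bracket -> illegal
(6,2): no bracket -> illegal
(6,3): flips 2 -> legal
(6,4): flips 2 -> legal
(6,5): flips 1 -> legal
W mobility = 6

Answer: B=10 W=6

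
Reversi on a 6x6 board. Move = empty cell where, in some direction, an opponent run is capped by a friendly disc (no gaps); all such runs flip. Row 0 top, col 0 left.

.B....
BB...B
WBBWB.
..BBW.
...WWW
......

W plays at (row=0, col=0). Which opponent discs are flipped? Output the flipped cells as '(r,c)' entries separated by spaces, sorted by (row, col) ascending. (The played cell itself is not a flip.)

Dir NW: edge -> no flip
Dir N: edge -> no flip
Dir NE: edge -> no flip
Dir W: edge -> no flip
Dir E: opp run (0,1), next='.' -> no flip
Dir SW: edge -> no flip
Dir S: opp run (1,0) capped by W -> flip
Dir SE: opp run (1,1) (2,2) (3,3) capped by W -> flip

Answer: (1,0) (1,1) (2,2) (3,3)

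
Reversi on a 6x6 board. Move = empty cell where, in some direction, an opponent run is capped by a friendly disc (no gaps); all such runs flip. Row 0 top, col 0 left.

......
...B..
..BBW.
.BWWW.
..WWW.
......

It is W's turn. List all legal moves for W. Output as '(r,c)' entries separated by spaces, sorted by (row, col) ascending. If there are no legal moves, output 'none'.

Answer: (0,2) (0,3) (1,1) (1,2) (1,4) (2,0) (2,1) (3,0)

Derivation:
(0,2): flips 1 -> legal
(0,3): flips 2 -> legal
(0,4): no bracket -> illegal
(1,1): flips 1 -> legal
(1,2): flips 2 -> legal
(1,4): flips 1 -> legal
(2,0): flips 1 -> legal
(2,1): flips 2 -> legal
(3,0): flips 1 -> legal
(4,0): no bracket -> illegal
(4,1): no bracket -> illegal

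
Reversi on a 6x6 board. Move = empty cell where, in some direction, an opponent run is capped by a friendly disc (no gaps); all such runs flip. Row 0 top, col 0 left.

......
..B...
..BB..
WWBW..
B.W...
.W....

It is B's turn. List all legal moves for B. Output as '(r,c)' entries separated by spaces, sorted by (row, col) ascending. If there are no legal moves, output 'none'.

(2,0): flips 1 -> legal
(2,1): no bracket -> illegal
(2,4): no bracket -> illegal
(3,4): flips 1 -> legal
(4,1): no bracket -> illegal
(4,3): flips 1 -> legal
(4,4): flips 1 -> legal
(5,0): no bracket -> illegal
(5,2): flips 1 -> legal
(5,3): no bracket -> illegal

Answer: (2,0) (3,4) (4,3) (4,4) (5,2)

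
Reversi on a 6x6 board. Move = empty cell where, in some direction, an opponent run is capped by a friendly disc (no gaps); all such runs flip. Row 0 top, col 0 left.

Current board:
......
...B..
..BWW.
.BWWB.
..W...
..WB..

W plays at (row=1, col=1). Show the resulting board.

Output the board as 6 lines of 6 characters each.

Place W at (1,1); scan 8 dirs for brackets.
Dir NW: first cell '.' (not opp) -> no flip
Dir N: first cell '.' (not opp) -> no flip
Dir NE: first cell '.' (not opp) -> no flip
Dir W: first cell '.' (not opp) -> no flip
Dir E: first cell '.' (not opp) -> no flip
Dir SW: first cell '.' (not opp) -> no flip
Dir S: first cell '.' (not opp) -> no flip
Dir SE: opp run (2,2) capped by W -> flip
All flips: (2,2)

Answer: ......
.W.B..
..WWW.
.BWWB.
..W...
..WB..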